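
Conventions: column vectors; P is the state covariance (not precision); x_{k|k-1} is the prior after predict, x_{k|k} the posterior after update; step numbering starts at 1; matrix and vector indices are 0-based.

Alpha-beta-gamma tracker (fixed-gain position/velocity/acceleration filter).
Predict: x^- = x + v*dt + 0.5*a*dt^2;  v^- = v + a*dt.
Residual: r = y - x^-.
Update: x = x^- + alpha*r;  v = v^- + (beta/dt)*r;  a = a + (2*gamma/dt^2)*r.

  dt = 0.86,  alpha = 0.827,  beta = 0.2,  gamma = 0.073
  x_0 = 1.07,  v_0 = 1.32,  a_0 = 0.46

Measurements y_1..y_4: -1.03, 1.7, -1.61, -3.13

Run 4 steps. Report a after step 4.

a_post = -1.1409

step 1: x_pred=2.3753  r=-3.4053  x^+=-0.4409  v^+=0.9237  a^+=-0.2122
step 2: x_pred=0.2750  r=1.4250  x^+=1.4535  v^+=1.0726  a^+=0.0691
step 3: x_pred=2.4014  r=-4.0114  x^+=-0.9160  v^+=0.1991  a^+=-0.7228
step 4: x_pred=-1.0121  r=-2.1179  x^+=-2.7636  v^+=-0.9151  a^+=-1.1409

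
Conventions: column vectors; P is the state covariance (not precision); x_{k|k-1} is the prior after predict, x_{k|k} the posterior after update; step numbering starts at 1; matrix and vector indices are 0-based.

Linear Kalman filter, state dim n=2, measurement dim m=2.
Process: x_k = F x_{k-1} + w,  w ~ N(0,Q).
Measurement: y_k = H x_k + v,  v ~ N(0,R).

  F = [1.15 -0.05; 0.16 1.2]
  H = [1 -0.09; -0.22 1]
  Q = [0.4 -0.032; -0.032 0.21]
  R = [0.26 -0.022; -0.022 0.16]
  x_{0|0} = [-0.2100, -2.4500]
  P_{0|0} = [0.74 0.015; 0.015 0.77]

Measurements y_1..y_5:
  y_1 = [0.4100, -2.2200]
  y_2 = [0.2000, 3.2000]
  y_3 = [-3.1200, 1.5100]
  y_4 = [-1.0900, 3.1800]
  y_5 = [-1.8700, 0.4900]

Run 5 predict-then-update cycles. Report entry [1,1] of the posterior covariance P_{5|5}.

step 1: x^-=[-0.1190, -2.9736]  P^-=[1.3788 0.0785; 0.0785 1.3435]  S=[1.6356 -0.3662; -0.3662 1.5357]  K=[0.8514 0.0566; 0.1769 0.9058]  nu=[0.2614, 0.7274]  x^+=[0.1447, -2.2685]  P^+=[0.2237 0.0395; 0.0395 0.1497]
step 2: x^-=[0.2798, -2.6990]  P^-=[0.6916 0.0544; 0.0544 0.4465]  S=[0.9455 -0.1589; -0.1589 0.6161]  K=[0.7314 0.0299; 0.1396 0.7414]  nu=[-0.3228, 5.9606]  x^+=[0.2222, 1.6750]  P^+=[0.1923 0.0310; 0.0310 0.1224]
step 3: x^-=[0.1718, 2.0455]  P^-=[0.6510 0.0386; 0.0386 0.4030]  S=[0.9074 -0.1622; -0.1622 0.5776]  K=[0.7173 0.0202; 0.1312 0.7200]  nu=[-3.1077, -0.4977]  x^+=[-2.0674, 1.2794]  P^+=[0.1887 0.0290; 0.0290 0.1187]
step 4: x^-=[-2.4415, 1.2045]  P^-=[0.6465 0.0353; 0.0353 0.3968]  S=[0.9033 -0.1639; -0.1639 0.5726]  K=[0.7154 0.0181; 0.1296 0.7166]  nu=[1.4599, 1.4384]  x^+=[-1.3710, 2.4244]  P^+=[0.1882 0.0286; 0.0286 0.1181]
step 5: x^-=[-1.6979, 2.6900]  P^-=[0.6459 0.0347; 0.0347 0.3958]  S=[0.9028 -0.1643; -0.1643 0.5718]  K=[0.7152 0.0177; 0.1293 0.7160]  nu=[0.0700, -2.5735]  x^+=[-1.6934, 0.8563]  P^+=[0.1881 0.0285; 0.0285 0.1180]

P_post[1,1] = 0.1180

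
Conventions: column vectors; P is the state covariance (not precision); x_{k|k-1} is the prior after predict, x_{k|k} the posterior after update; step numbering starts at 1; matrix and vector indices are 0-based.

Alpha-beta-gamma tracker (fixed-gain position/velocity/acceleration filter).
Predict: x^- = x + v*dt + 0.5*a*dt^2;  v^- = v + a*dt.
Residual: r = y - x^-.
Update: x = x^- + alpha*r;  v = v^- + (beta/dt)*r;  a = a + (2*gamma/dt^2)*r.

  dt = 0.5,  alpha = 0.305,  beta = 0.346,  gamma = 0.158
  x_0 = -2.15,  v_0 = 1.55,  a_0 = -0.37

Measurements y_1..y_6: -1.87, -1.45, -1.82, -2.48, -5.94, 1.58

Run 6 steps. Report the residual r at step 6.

step 1: x_pred=-1.4212  r=-0.4488  x^+=-1.5581  v^+=1.0545  a^+=-0.9372
step 2: x_pred=-1.1480  r=-0.3020  x^+=-1.2401  v^+=0.3769  a^+=-1.3189
step 3: x_pred=-1.2166  r=-0.6034  x^+=-1.4006  v^+=-0.7001  a^+=-2.0817
step 4: x_pred=-2.0109  r=-0.4691  x^+=-2.1540  v^+=-2.0656  a^+=-2.6746
step 5: x_pred=-3.5211  r=-2.4189  x^+=-4.2589  v^+=-5.0768  a^+=-5.7321
step 6: x_pred=-7.5138  r=9.0938  x^+=-4.7402  v^+=-1.6500  a^+=5.7624

resid = 9.0938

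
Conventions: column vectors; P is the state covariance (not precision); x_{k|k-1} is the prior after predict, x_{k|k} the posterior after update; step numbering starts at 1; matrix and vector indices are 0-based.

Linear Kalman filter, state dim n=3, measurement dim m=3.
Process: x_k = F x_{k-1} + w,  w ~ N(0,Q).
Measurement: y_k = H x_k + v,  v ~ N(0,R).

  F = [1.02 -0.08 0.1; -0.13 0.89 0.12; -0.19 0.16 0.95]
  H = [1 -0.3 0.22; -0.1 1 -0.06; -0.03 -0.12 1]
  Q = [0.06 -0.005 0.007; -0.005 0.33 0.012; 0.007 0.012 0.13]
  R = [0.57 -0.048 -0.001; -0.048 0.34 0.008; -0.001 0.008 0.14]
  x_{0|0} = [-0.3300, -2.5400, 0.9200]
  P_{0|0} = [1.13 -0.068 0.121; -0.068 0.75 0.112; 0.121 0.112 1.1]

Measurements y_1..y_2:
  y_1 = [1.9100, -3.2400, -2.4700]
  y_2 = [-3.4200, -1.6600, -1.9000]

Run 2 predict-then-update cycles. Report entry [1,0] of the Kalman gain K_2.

step 1: x^-=[-0.0414, -2.1073, 0.5303]  P^-=[1.2854 -0.2353 -0.0210; -0.2353 0.9949 0.3642; -0.0210 0.3642 1.1772]  S=[2.0859 -0.6446 0.1416; -0.6446 1.3551 0.1949; 0.1416 0.1949 1.2449]  K=[0.6775 0.0710 -0.1134; -0.0003 0.7224 0.0892; 0.0341 0.1063 0.8905]  nu=[1.2025, -1.1050, -3.2544]  x^+=[1.0639, -3.1964, -2.4443]  P^+=[0.3920 0.0299 -0.0006; 0.0299 0.2523 0.0494; -0.0006 0.0494 0.1314]
step 2: x^-=[1.0964, -3.2764, -3.0357]  P^-=[0.4650 -0.0421 -0.0580; -0.0421 0.5420 0.1098; -0.0580 0.1098 0.2826]  S=[1.0827 -0.2733 -0.0220; -0.2733 0.8823 0.0444; -0.0220 0.0444 0.4077]  K=[0.4381 0.0466 -0.1454; -0.0130 0.6053 0.0462; 0.0073 0.0810 0.6568]  nu=[-4.8315, 1.5439, 0.7754]  x^+=[-1.0613, -2.2431, -2.4365]  P^+=[0.2555 0.0186 -0.0105; 0.0186 0.2109 0.0372; -0.0105 0.0372 0.0967]

K[1,0] = -0.0130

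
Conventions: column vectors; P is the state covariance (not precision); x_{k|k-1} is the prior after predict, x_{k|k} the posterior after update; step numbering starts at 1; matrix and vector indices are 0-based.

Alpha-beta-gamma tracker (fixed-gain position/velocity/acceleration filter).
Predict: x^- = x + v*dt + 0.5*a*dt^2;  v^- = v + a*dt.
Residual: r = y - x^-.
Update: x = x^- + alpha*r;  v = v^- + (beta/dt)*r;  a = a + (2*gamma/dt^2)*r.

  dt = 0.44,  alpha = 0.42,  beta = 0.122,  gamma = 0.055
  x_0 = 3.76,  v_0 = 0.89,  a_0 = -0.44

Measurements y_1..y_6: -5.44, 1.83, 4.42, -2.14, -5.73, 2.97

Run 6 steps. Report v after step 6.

step 1: x_pred=4.1090  r=-9.5490  x^+=0.0984  v^+=-1.9513  a^+=-5.8656
step 2: x_pred=-1.3279  r=3.1579  x^+=-0.0016  v^+=-3.6565  a^+=-4.0713
step 3: x_pred=-2.0046  r=6.4246  x^+=0.6937  v^+=-3.6665  a^+=-0.4210
step 4: x_pred=-0.9603  r=-1.1797  x^+=-1.4558  v^+=-4.1789  a^+=-1.0913
step 5: x_pred=-3.4001  r=-2.3299  x^+=-4.3787  v^+=-5.3050  a^+=-2.4151
step 6: x_pred=-6.9467  r=9.9167  x^+=-2.7817  v^+=-3.6181  a^+=3.2194

v_post = -3.6181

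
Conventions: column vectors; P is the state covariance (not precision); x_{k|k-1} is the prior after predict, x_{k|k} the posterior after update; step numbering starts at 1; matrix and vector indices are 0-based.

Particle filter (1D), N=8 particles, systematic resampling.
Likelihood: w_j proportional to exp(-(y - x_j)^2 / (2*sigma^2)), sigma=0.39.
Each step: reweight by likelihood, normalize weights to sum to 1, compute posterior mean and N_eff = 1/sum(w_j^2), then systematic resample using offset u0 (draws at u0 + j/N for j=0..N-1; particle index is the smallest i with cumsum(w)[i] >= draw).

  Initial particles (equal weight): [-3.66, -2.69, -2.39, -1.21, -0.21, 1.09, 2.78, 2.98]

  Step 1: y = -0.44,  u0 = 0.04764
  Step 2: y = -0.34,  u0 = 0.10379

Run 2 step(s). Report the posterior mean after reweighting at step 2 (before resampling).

step 1: w=[0.0000, 0.0000, 0.0000, 0.1448, 0.8547, 0.0005, 0.0000, 0.0000]  mean=-0.3542  Neff=1.3307  idx=[3, 4, 4, 4, 4, 4, 4, 4]
step 2: w=[0.0124, 0.1411, 0.1411, 0.1411, 0.1411, 0.1411, 0.1411, 0.1411]  mean=-0.2224  Neff=7.1688  idx=[1, 2, 3, 4, 5, 6, 6, 7]

post_mean = -0.2224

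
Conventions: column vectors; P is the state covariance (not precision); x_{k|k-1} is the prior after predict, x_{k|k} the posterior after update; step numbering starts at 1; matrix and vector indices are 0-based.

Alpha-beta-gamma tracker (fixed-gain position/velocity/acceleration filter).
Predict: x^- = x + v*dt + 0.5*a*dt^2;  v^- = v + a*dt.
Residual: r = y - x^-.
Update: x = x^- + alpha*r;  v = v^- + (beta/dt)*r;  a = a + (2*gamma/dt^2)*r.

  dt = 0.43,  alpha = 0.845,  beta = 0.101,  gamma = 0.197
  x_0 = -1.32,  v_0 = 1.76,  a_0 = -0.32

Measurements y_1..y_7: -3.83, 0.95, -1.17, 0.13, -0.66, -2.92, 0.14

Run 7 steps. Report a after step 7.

a_post = 0.7055

step 1: x_pred=-0.5928  r=-3.2372  x^+=-3.3282  v^+=0.8620  a^+=-7.2181
step 2: x_pred=-3.6249  r=4.5749  x^+=0.2409  v^+=-1.1672  a^+=2.5304
step 3: x_pred=-0.0271  r=-1.1429  x^+=-0.9928  v^+=-0.3476  a^+=0.0949
step 4: x_pred=-1.1335  r=1.2635  x^+=-0.0658  v^+=-0.0100  a^+=2.7874
step 5: x_pred=0.1876  r=-0.8476  x^+=-0.5286  v^+=0.9895  a^+=0.9813
step 6: x_pred=-0.0124  r=-2.9076  x^+=-2.4693  v^+=0.7285  a^+=-5.2144
step 7: x_pred=-2.6381  r=2.7781  x^+=-0.2906  v^+=-0.8611  a^+=0.7055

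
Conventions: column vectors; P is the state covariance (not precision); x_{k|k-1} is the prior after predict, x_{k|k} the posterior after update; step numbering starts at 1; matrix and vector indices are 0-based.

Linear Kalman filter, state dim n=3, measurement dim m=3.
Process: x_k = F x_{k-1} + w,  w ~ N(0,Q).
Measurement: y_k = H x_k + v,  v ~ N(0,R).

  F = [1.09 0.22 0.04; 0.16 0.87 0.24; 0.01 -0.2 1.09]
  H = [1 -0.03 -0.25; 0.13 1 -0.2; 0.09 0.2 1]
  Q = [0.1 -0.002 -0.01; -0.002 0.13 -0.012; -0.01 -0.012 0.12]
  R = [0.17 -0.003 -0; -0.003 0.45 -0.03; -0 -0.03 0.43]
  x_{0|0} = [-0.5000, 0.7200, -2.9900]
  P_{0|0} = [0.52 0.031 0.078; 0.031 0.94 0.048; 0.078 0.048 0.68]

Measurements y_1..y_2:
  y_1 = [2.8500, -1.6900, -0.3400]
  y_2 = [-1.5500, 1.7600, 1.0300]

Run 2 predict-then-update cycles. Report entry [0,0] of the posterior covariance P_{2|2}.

P_post[0,0] = 0.1100

step 1: x^-=[-0.5062, -0.1712, -3.4081]  P^-=[0.7869 0.3307 0.0811; 0.3307 0.9286 0.0594; 0.0811 0.0594 0.9462]  S=[0.9574 0.4148 -0.0315; 0.4148 1.4878 0.0802; -0.0315 0.0802 1.4700]  K=[0.7713 0.0564 0.1618; 0.0341 0.6273 0.1535; -0.1051 -0.0864 0.6592]  nu=[2.4990, -2.1346, 3.1479]  x^+=[1.8103, -0.9418, -1.4113]  P^+=[0.1445 0.0100 0.0529; 0.0100 0.2746 -0.0086; 0.0529 -0.0086 0.2830]
step 2: x^-=[1.7096, -0.8684, -1.3318]  P^-=[0.2946 0.1017 0.0505; 0.1017 0.3611 0.0159; 0.0505 0.0159 0.4721]  S=[0.4633 0.1338 -0.0255; 0.1338 0.8524 -0.0161; -0.0255 -0.0161 0.9380]  K=[0.5908 0.0620 0.1209; 0.0707 0.4264 0.1129; -0.1018 -0.0589 0.5077]  nu=[-3.6186, 2.1398, 2.3816]  x^+=[-0.0077, 0.0571, 0.1196]  P^+=[0.1100 0.0156 0.0371; 0.0156 0.1857 -0.0028; 0.0371 -0.0028 0.2173]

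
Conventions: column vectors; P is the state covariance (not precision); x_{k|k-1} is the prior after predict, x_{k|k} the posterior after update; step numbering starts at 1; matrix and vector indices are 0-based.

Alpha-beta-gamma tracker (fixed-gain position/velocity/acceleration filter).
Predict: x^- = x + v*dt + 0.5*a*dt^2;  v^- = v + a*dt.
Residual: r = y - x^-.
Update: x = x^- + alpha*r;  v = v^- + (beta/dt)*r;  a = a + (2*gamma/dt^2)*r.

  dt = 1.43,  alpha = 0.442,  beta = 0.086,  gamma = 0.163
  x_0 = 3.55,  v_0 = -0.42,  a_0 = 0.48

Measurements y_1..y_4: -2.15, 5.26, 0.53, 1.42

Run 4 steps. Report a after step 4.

a_post = 0.0149

step 1: x_pred=3.4402  r=-5.5902  x^+=0.9693  v^+=-0.0698  a^+=-0.4112
step 2: x_pred=0.4491  r=4.8109  x^+=2.5755  v^+=-0.3685  a^+=0.3558
step 3: x_pred=2.4124  r=-1.8824  x^+=1.5804  v^+=0.0271  a^+=0.0557
step 4: x_pred=1.6760  r=-0.2560  x^+=1.5629  v^+=0.0913  a^+=0.0149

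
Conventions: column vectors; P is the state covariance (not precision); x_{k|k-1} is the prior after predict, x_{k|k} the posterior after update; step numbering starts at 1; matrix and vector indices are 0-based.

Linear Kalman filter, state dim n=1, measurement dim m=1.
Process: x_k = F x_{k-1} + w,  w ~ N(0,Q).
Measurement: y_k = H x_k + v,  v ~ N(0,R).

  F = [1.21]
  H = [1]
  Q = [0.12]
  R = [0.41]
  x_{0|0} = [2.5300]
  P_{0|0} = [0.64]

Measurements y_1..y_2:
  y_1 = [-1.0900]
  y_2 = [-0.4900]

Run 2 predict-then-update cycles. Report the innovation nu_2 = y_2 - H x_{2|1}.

step 1: x^-=[3.0613]  P^-=[1.0570]  S=[1.4670]  K=[0.7205]  nu=[-4.1513]  x^+=[0.0702]  P^+=[0.2954]
step 2: x^-=[0.0849]  P^-=[0.5525]  S=[0.9625]  K=[0.5740]  nu=[-0.5749]  x^+=[-0.2451]  P^+=[0.2354]

innov = [-0.5749]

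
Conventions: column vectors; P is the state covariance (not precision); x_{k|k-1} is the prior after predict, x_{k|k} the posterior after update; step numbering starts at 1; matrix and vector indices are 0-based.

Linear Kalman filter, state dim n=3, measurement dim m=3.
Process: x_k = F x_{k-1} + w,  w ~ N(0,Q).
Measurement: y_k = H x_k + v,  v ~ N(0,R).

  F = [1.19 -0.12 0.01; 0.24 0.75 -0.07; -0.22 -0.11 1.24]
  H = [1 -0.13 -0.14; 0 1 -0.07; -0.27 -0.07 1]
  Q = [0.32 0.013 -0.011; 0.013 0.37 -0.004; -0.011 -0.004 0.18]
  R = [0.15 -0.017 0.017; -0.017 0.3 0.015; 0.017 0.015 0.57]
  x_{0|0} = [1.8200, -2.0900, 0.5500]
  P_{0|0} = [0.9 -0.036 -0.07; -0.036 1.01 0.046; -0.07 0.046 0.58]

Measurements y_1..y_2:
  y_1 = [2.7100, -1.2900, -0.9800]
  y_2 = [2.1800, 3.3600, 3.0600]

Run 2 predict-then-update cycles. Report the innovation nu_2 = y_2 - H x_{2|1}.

step 1: x^-=[2.4221, -1.1692, 0.5115]  P^-=[1.6176 0.1540 -0.3324; 0.1540 0.9774 -0.1571; -0.3324 -0.1571 1.1515]  S=[1.8540 0.0651 -0.9035; 0.0651 1.3050 -0.3397; -0.9035 -0.3397 2.0515]  K=[0.8990 0.0994 0.0322; -0.0033 0.7558 -0.0065; 0.0526 -0.0207 0.6301]  nu=[0.2075, -0.0850, -0.9194]  x^+=[2.5706, -1.2282, -0.0552]  P^+=[0.1470 0.0204 0.0763; 0.0204 0.2288 0.0291; 0.0763 0.0291 0.3824]
step 2: x^-=[3.2058, -0.3003, -0.4988]  P^-=[0.5275 0.0460 0.0642; 0.0460 0.5107 -0.0166; 0.0642 -0.0166 0.7293]  S=[0.6699 -0.0326 -0.1559; -0.0326 0.8166 -0.0996; -0.1559 -0.0996 1.3096]  K=[0.7779 0.0864 0.0370; 0.0032 0.6268 -0.0014; 0.0745 -0.0124 0.5524]  nu=[-1.1347, 3.6254, 4.4034]  x^+=[2.7990, 1.9625, 1.8042]  P^+=[0.1282 0.0182 0.0715; 0.0182 0.1898 0.0269; 0.0715 0.0269 0.3372]

innov = [-1.1347, 3.6254, 4.4034]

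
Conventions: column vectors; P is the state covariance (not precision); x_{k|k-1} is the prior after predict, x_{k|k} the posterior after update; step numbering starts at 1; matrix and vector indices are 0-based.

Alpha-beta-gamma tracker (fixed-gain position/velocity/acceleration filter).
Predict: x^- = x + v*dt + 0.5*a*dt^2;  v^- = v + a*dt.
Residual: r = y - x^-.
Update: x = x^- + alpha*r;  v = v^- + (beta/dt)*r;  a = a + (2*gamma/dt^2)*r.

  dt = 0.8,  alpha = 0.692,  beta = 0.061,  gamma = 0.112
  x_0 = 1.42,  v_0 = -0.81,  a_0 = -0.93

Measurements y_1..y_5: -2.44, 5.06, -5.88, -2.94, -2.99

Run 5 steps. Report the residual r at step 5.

resid = 3.3699

step 1: x_pred=0.4744  r=-2.9144  x^+=-1.5424  v^+=-1.7762  a^+=-1.9500
step 2: x_pred=-3.5874  r=8.6474  x^+=2.3966  v^+=-2.6769  a^+=1.0765
step 3: x_pred=0.5996  r=-6.4796  x^+=-3.8843  v^+=-2.3097  a^+=-1.1913
step 4: x_pred=-6.1133  r=3.1733  x^+=-3.9174  v^+=-3.0208  a^+=-0.0807
step 5: x_pred=-6.3599  r=3.3699  x^+=-4.0279  v^+=-2.8284  a^+=1.0988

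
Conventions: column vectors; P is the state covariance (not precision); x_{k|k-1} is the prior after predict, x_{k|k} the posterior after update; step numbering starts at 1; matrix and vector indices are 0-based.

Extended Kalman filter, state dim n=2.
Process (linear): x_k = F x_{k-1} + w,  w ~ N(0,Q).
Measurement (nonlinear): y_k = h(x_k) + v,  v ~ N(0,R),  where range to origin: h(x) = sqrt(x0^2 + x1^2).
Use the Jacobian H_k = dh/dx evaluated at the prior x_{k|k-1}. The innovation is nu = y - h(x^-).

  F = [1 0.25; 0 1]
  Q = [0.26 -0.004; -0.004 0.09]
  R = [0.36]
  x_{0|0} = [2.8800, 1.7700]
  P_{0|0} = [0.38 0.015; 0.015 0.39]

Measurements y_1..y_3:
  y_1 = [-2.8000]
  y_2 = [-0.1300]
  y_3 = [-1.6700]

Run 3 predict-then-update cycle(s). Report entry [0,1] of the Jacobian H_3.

H_jac[0,1] = -0.2890

step 1: x^-=[3.3225, 1.7700]  P^-=[0.6719 0.1085; 0.1085 0.4800]  H_jac=[0.8826 0.4702]  S=[1.0795]  K=[0.5966; 0.2978]  nu=[-6.5646]  x^+=[-0.5937, -0.1847]  P^+=[0.2877 -0.0833; -0.0833 0.3843]
step 2: x^-=[-0.6399, -0.1847]  P^-=[0.5301 0.0088; 0.0088 0.4743]  H_jac=[-0.9608 -0.2774]  S=[0.8905]  K=[-0.5747; -0.1572]  nu=[-0.7960]  x^+=[-0.1824, -0.0596]  P^+=[0.2360 -0.0717; -0.0717 0.4523]
step 3: x^-=[-0.1973, -0.0596]  P^-=[0.4885 0.0374; 0.0374 0.5423]  H_jac=[-0.9573 -0.2890]  S=[0.8736]  K=[-0.5476; -0.2204]  nu=[-1.8761]  x^+=[0.8301, 0.3539]  P^+=[0.2265 -0.0680; -0.0680 0.4998]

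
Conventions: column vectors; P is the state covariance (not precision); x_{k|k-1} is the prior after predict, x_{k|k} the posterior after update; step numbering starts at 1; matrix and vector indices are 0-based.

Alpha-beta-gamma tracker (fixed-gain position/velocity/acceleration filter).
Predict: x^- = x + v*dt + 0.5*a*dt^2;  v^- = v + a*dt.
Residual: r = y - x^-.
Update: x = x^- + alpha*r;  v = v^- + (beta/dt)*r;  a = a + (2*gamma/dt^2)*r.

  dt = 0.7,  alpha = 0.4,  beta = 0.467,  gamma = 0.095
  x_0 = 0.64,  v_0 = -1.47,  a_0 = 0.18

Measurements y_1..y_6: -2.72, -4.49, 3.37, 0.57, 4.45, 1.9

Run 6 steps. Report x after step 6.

x_post = 7.0228

step 1: x_pred=-0.3449  r=-2.3751  x^+=-1.2949  v^+=-2.9285  a^+=-0.7410
step 2: x_pred=-3.5264  r=-0.9636  x^+=-3.9119  v^+=-4.0900  a^+=-1.1146
step 3: x_pred=-7.0480  r=10.4180  x^+=-2.8808  v^+=2.0800  a^+=2.9250
step 4: x_pred=-0.7081  r=1.2781  x^+=-0.1969  v^+=4.9802  a^+=3.4206
step 5: x_pred=4.1274  r=0.3226  x^+=4.2564  v^+=7.5899  a^+=3.5457
step 6: x_pred=10.4381  r=-8.5381  x^+=7.0228  v^+=4.3758  a^+=0.2351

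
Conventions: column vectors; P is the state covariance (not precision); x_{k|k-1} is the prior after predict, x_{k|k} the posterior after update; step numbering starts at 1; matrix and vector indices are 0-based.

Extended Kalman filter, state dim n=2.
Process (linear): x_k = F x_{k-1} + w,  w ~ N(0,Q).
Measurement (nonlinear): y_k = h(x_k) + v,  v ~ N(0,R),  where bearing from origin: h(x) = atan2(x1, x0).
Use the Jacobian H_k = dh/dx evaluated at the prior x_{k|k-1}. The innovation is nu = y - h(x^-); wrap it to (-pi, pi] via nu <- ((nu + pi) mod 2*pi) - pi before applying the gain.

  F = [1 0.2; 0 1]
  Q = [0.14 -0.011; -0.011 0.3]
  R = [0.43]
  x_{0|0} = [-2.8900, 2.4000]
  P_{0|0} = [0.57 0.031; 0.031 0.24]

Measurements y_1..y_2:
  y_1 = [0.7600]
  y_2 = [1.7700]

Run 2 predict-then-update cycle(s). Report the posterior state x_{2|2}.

x_post = [-1.1890, 2.8766]

step 1: x^-=[-2.4100, 2.4000]  P^-=[0.7320 0.0680; 0.0680 0.5400]  H_jac=[-0.2075 -0.2083]  S=[0.4908]  K=[-0.3383; -0.2579]  nu=[-1.5983]  x^+=[-1.8693, 2.8123]  P^+=[0.6758 0.0252; 0.0252 0.5073]
step 2: x^-=[-1.3069, 2.8123]  P^-=[0.8462 0.1156; 0.1156 0.8073]  H_jac=[-0.2924 -0.1359]  S=[0.5265]  K=[-0.4999; -0.2726]  nu=[-0.2358]  x^+=[-1.1890, 2.8766]  P^+=[0.7146 0.0439; 0.0439 0.7682]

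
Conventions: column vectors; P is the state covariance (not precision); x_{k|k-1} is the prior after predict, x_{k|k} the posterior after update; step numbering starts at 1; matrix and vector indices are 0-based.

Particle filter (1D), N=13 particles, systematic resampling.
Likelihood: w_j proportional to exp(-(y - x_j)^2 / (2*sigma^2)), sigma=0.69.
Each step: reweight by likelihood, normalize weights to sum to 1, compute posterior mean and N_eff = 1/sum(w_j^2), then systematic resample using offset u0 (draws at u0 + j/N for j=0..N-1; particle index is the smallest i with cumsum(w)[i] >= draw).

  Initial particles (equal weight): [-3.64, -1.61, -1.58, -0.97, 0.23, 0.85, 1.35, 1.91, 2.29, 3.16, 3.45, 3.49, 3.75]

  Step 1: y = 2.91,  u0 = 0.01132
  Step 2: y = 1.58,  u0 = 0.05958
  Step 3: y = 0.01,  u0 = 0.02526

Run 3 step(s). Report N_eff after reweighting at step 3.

step 1: w=[0.0000, 0.0000, 0.0000, 0.0000, 0.0001, 0.0029, 0.0196, 0.0884, 0.1687, 0.2365, 0.1860, 0.1774, 0.1204]  mean=3.0436  Neff=5.7754  idx=[6, 7, 8, 8, 9, 9, 9, 10, 10, 11, 11, 11, 12]
step 2: w=[0.2818, 0.2657, 0.1754, 0.1754, 0.0217, 0.0217, 0.0217, 0.0076, 0.0076, 0.0065, 0.0065, 0.0065, 0.0021]  mean=2.0246  Neff=4.6898  idx=[0, 0, 0, 1, 1, 1, 1, 2, 2, 3, 3, 4, 9]
step 3: w=[0.2697, 0.2697, 0.2697, 0.0401, 0.0401, 0.0401, 0.0401, 0.0076, 0.0076, 0.0076, 0.0076, 0.0001, 0.0000]  mean=1.4684  Neff=4.4459  idx=[0, 0, 0, 0, 1, 1, 1, 2, 2, 2, 2, 4, 6]

N_eff = 4.4459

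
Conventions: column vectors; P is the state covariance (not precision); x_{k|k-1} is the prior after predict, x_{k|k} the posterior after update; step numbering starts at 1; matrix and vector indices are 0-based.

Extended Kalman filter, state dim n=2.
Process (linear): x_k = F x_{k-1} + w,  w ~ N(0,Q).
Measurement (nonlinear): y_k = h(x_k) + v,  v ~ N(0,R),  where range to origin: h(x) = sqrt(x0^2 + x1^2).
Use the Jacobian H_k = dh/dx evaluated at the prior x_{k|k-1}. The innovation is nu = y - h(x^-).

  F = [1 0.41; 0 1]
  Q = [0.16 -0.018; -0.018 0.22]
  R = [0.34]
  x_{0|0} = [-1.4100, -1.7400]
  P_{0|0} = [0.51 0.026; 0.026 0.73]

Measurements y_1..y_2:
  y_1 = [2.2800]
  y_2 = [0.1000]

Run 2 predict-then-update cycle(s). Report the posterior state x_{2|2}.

step 1: x^-=[-2.1234, -1.7400]  P^-=[0.8140 0.3073; 0.3073 0.9500]  H_jac=[-0.7735 -0.6338]  S=[1.5100]  K=[-0.5460; -0.5562]  nu=[-0.4653]  x^+=[-1.8694, -1.4812]  P^+=[0.3639 -0.1512; -0.1512 0.4829]
step 2: x^-=[-2.4767, -1.4812]  P^-=[0.4811 0.0288; 0.0288 0.7029]  H_jac=[-0.8582 -0.5133]  S=[0.9049]  K=[-0.4726; -0.4260]  nu=[-2.7858]  x^+=[-1.1601, -0.2945]  P^+=[0.2790 -0.1534; -0.1534 0.5387]

x_post = [-1.1601, -0.2945]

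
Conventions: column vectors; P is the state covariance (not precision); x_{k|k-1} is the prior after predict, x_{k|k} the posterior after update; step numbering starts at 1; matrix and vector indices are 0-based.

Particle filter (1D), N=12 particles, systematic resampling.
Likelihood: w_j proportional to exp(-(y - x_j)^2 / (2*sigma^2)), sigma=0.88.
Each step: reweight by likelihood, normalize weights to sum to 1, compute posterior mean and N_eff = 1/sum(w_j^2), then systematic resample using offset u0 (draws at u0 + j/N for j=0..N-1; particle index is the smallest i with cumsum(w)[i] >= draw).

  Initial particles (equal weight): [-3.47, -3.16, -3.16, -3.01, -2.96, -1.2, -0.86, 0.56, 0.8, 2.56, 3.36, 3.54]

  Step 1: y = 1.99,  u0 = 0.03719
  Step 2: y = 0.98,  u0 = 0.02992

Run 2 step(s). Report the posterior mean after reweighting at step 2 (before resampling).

step 1: w=[0.0000, 0.0000, 0.0000, 0.0000, 0.0000, 0.0007, 0.0026, 0.1339, 0.2009, 0.4064, 0.1492, 0.1063]  mean=2.1505  Neff=3.8908  idx=[7, 7, 8, 8, 9, 9, 9, 9, 9, 10, 10, 11]
step 2: w=[0.1856, 0.1856, 0.2037, 0.2037, 0.0415, 0.0415, 0.0415, 0.0415, 0.0415, 0.0054, 0.0054, 0.0030]  mean=1.1119  Neff=6.2264  idx=[0, 0, 1, 1, 1, 2, 2, 3, 3, 4, 6, 8]

post_mean = 1.1119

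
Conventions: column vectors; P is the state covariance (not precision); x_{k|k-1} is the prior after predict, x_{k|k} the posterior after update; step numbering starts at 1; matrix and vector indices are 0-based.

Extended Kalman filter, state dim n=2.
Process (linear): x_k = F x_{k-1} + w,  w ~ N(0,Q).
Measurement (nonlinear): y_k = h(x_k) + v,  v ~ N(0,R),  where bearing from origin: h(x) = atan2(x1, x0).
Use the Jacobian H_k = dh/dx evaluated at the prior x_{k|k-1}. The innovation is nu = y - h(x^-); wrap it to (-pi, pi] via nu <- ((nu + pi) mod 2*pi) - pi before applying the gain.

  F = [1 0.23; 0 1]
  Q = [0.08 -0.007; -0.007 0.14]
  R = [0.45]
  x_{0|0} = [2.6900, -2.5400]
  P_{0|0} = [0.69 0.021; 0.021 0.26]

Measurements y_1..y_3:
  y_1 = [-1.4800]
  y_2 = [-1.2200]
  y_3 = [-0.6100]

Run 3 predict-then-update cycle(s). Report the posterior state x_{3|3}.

step 1: x^-=[2.1058, -2.5400]  P^-=[0.7934 0.0738; 0.0738 0.4000]  H_jac=[0.2333 0.1934]  S=[0.5148]  K=[0.3873; 0.1837]  nu=[-0.6014]  x^+=[1.8729, -2.6505]  P^+=[0.7162 0.0372; 0.0372 0.3826]
step 2: x^-=[1.2632, -2.6505]  P^-=[0.8335 0.1182; 0.1182 0.5226]  H_jac=[0.3074 0.1465]  S=[0.5507]  K=[0.4968; 0.2050]  nu=[-0.0940]  x^+=[1.2166, -2.6698]  P^+=[0.6976 0.0621; 0.0621 0.4995]
step 3: x^-=[0.6025, -2.6698]  P^-=[0.8326 0.1699; 0.1699 0.6395]  H_jac=[0.3564 0.0804]  S=[0.5696]  K=[0.5449; 0.1966]  nu=[0.7388]  x^+=[1.0051, -2.5245]  P^+=[0.6634 0.1089; 0.1089 0.6174]

x_post = [1.0051, -2.5245]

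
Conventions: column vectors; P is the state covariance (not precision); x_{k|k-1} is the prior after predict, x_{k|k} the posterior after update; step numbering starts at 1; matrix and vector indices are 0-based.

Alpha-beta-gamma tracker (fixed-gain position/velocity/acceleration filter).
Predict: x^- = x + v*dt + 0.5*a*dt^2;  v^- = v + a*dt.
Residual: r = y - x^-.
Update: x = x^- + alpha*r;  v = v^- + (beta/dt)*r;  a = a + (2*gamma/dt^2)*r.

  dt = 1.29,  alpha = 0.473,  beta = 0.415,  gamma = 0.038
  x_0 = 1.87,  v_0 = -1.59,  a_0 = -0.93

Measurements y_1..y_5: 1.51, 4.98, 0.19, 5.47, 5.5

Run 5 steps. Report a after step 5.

a_post = 0.0182

step 1: x_pred=-0.9549  r=2.4649  x^+=0.2110  v^+=-1.9967  a^+=-0.8174
step 2: x_pred=-3.0449  r=8.0249  x^+=0.7509  v^+=-0.4695  a^+=-0.4509
step 3: x_pred=-0.2300  r=0.4200  x^+=-0.0314  v^+=-0.9161  a^+=-0.4317
step 4: x_pred=-1.5724  r=7.0424  x^+=1.7587  v^+=0.7925  a^+=-0.1101
step 5: x_pred=2.6894  r=2.8106  x^+=4.0188  v^+=1.5547  a^+=0.0182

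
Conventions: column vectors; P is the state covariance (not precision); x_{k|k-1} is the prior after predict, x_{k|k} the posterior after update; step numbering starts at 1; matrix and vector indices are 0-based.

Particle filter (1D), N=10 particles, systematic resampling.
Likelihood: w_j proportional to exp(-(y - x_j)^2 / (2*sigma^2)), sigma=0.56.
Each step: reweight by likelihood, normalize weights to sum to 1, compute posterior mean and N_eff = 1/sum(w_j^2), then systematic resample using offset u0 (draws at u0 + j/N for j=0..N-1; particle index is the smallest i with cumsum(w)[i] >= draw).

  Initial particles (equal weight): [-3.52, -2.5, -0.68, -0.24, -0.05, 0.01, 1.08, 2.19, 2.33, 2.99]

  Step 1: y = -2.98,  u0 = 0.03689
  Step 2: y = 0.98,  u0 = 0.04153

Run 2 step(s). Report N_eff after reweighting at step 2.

N_eff = 5.0000

step 1: w=[0.4755, 0.5243, 0.0002, 0.0000, 0.0000, 0.0000, 0.0000, 0.0000, 0.0000, 0.0000]  mean=-2.9847  Neff=1.9959  idx=[0, 0, 0, 0, 0, 1, 1, 1, 1, 1]
step 2: w=[0.0000, 0.0000, 0.0000, 0.0000, 0.0000, 0.2000, 0.2000, 0.2000, 0.2000, 0.2000]  mean=-2.5000  Neff=5.0000  idx=[5, 5, 6, 6, 7, 7, 8, 8, 9, 9]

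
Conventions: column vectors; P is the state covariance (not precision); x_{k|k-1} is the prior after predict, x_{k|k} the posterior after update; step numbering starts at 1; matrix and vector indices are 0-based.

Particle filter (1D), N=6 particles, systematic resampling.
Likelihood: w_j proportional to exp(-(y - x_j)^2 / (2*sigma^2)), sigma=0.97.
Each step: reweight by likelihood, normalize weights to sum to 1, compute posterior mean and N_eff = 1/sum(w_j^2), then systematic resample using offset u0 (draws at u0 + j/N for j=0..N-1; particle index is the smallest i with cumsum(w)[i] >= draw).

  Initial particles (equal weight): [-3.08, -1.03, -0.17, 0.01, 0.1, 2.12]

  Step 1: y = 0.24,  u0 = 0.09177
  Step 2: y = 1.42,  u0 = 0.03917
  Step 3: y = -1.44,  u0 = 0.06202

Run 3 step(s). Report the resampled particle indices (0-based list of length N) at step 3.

step 1: w=[0.0008, 0.1228, 0.2646, 0.2813, 0.2863, 0.0442]  mean=-0.0488  Neff=4.0302  idx=[1, 2, 3, 3, 4, 4]
step 2: w=[0.0230, 0.1458, 0.1943, 0.1943, 0.2213, 0.2213]  mean=-0.0003  Neff=5.1219  idx=[1, 2, 3, 3, 4, 5]
step 3: w=[0.2151, 0.1658, 0.1658, 0.1658, 0.1437, 0.1437]  mean=-0.0028  Neff=5.8800  idx=[0, 1, 2, 3, 4, 5]

resampled_idx = [0, 1, 2, 3, 4, 5]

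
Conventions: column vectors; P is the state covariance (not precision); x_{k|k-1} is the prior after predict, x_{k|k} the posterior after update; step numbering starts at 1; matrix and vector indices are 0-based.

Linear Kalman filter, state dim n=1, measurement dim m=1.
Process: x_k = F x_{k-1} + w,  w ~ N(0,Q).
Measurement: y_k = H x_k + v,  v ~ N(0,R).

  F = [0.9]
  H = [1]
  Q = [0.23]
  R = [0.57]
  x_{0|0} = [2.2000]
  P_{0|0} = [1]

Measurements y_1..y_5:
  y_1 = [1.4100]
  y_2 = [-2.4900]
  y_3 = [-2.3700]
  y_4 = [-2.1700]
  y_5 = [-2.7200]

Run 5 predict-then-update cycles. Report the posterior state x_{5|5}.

x_post = [-1.9839]

step 1: x^-=[1.9800]  P^-=[1.0400]  S=[1.6100]  K=[0.6460]  nu=[-0.5700]  x^+=[1.6118]  P^+=[0.3682]
step 2: x^-=[1.4506]  P^-=[0.5282]  S=[1.0982]  K=[0.4810]  nu=[-3.9406]  x^+=[-0.4448]  P^+=[0.2742]
step 3: x^-=[-0.4003]  P^-=[0.4521]  S=[1.0221]  K=[0.4423]  nu=[-1.9697]  x^+=[-1.2715]  P^+=[0.2521]
step 4: x^-=[-1.1444]  P^-=[0.4342]  S=[1.0042]  K=[0.4324]  nu=[-1.0256]  x^+=[-1.5878]  P^+=[0.2465]
step 5: x^-=[-1.4291]  P^-=[0.4296]  S=[0.9996]  K=[0.4298]  nu=[-1.2909]  x^+=[-1.9839]  P^+=[0.2450]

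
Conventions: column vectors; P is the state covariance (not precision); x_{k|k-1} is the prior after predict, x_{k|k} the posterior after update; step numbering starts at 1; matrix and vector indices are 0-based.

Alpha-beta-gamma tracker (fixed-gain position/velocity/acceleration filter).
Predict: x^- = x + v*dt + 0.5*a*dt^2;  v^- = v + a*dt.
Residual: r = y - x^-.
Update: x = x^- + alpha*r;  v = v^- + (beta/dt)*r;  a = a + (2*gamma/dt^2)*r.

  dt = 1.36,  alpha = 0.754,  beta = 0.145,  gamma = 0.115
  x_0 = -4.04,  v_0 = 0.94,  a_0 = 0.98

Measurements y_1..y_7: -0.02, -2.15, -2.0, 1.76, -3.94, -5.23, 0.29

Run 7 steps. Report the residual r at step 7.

step 1: x_pred=-1.8553  r=1.8353  x^+=-0.4715  v^+=2.4685  a^+=1.2082
step 2: x_pred=4.0030  r=-6.1530  x^+=-0.6364  v^+=3.4556  a^+=0.4431
step 3: x_pred=4.4731  r=-6.4731  x^+=-0.4076  v^+=3.3681  a^+=-0.3618
step 4: x_pred=3.8383  r=-2.0783  x^+=2.2713  v^+=2.6544  a^+=-0.6203
step 5: x_pred=5.3076  r=-9.2476  x^+=-1.6651  v^+=0.8248  a^+=-1.7702
step 6: x_pred=-2.1804  r=-3.0496  x^+=-4.4798  v^+=-1.9078  a^+=-2.1495
step 7: x_pred=-9.0623  r=9.3523  x^+=-2.0107  v^+=-3.8340  a^+=-0.9865

resid = 9.3523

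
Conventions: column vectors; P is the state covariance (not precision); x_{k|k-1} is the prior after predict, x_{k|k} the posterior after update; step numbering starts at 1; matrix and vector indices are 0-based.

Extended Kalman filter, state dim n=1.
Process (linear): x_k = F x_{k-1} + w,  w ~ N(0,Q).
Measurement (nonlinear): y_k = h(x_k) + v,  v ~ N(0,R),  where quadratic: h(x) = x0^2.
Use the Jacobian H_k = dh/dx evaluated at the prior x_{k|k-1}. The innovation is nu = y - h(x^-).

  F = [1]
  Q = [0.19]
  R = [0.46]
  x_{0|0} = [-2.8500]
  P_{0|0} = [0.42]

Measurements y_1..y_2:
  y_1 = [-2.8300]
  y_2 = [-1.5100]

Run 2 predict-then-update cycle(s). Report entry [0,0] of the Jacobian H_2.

H_jac[0,0] = -1.9442

step 1: x^-=[-2.8500]  P^-=[0.6100]  H_jac=[-5.7000]  S=[20.2789]  K=[-0.1715]  nu=[-10.9525]  x^+=[-0.9721]  P^+=[0.0138]
step 2: x^-=[-0.9721]  P^-=[0.2038]  H_jac=[-1.9442]  S=[1.2305]  K=[-0.3221]  nu=[-2.4550]  x^+=[-0.1814]  P^+=[0.0762]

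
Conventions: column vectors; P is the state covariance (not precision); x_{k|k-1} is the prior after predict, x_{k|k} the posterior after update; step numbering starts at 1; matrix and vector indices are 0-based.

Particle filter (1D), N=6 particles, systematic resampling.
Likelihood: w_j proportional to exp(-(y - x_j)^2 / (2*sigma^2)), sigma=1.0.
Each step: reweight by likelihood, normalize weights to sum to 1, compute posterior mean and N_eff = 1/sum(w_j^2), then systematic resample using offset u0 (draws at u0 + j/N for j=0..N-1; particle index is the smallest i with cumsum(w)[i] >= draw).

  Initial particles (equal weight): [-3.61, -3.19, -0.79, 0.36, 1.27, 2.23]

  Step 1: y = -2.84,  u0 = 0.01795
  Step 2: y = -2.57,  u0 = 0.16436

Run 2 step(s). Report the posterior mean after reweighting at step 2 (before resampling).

step 1: w=[0.4102, 0.5189, 0.0675, 0.0033, 0.0001, 0.0000]  mean=-3.1881  Neff=2.2619  idx=[0, 0, 0, 1, 1, 1]
step 2: w=[0.1379, 0.1379, 0.1379, 0.1954, 0.1954, 0.1954]  mean=-3.3638  Neff=5.8265  idx=[1, 2, 3, 4, 5, 5]

post_mean = -3.3638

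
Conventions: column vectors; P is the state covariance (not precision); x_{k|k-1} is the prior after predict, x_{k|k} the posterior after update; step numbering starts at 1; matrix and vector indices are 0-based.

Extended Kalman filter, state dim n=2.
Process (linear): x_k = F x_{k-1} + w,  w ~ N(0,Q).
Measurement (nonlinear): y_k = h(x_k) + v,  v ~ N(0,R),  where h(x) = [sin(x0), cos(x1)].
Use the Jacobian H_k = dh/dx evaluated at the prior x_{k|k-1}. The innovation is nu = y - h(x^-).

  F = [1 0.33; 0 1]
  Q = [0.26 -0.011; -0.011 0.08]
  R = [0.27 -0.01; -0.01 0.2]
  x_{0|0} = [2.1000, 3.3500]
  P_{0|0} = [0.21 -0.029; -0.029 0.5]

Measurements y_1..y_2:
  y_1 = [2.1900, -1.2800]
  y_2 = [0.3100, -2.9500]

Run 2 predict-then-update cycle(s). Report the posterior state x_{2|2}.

step 1: x^-=[3.2055, 3.3500]  P^-=[0.5053 0.1250; 0.1250 0.5800]  H_jac=[-0.9980 0.0000; 0.0000 0.2069]  S=[0.7732 -0.0358; -0.0358 0.2248]  K=[-0.6516 0.0112; -0.1376 0.5118]  nu=[2.2539, -0.3016]  x^+=[1.7334, 2.8854]  P^+=[0.1764 0.0424; 0.0424 0.5014]
step 2: x^-=[2.6856, 2.8854]  P^-=[0.5190 0.1968; 0.1968 0.5814]  H_jac=[-0.8978 0.0000; 0.0000 -0.2534]  S=[0.6883 0.0348; 0.0348 0.2373]  K=[-0.6713 -0.1118; -0.2271 -0.5875]  nu=[-0.1303, -1.9826]  x^+=[2.9947, 4.0797]  P^+=[0.2006 0.0617; 0.0617 0.4547]

x_post = [2.9947, 4.0797]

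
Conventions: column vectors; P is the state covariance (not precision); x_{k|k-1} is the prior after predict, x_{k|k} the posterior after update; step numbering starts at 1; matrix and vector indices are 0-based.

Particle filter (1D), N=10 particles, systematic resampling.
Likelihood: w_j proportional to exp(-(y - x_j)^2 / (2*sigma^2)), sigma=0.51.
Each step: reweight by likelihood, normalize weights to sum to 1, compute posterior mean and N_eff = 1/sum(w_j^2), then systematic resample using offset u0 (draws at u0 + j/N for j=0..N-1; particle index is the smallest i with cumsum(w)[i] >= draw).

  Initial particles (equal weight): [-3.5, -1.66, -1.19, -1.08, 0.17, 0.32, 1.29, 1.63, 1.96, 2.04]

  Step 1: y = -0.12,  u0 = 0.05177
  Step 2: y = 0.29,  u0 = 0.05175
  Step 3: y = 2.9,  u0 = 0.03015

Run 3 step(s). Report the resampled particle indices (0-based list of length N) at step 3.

resampled_idx = [0, 3, 5, 5, 6, 7, 7, 8, 8, 9]

step 1: w=[0.0000, 0.0056, 0.0596, 0.0916, 0.4583, 0.3713, 0.0118, 0.0015, 0.0001, 0.0001]  mean=0.0355  Neff=2.7775  idx=[2, 3, 4, 4, 4, 4, 5, 5, 5, 5]
step 2: w=[0.0019, 0.0034, 0.1227, 0.1227, 0.1227, 0.1227, 0.1260, 0.1260, 0.1260, 0.1260]  mean=0.2388  Neff=8.0830  idx=[2, 3, 4, 4, 5, 6, 7, 8, 8, 9]
step 3: w=[0.0356, 0.0356, 0.0356, 0.0356, 0.0356, 0.1644, 0.1644, 0.1644, 0.1644, 0.1644]  mean=0.2933  Neff=7.0662  idx=[0, 3, 5, 5, 6, 7, 7, 8, 8, 9]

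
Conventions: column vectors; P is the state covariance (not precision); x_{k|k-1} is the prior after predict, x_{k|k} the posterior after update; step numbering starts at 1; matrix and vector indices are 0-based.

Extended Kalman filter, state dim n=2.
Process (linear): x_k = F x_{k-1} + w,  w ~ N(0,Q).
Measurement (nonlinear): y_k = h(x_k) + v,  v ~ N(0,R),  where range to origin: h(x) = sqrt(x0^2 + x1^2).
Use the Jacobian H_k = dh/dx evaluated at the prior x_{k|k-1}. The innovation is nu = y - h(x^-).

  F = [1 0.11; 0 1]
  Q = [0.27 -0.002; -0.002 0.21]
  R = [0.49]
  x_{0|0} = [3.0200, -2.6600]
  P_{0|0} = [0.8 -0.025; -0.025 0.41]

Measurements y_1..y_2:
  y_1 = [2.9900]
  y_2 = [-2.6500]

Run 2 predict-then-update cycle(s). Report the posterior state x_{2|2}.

x_post = [-0.2345, -0.4411]

step 1: x^-=[2.7274, -2.6600]  P^-=[1.0695 0.0181; 0.0181 0.6200]  H_jac=[0.7159 -0.6982]  S=[1.3223]  K=[0.5695; -0.3176]  nu=[-0.8198]  x^+=[2.2606, -2.3997]  P^+=[0.6407 0.2572; 0.2572 0.4866]
step 2: x^-=[1.9966, -2.3997]  P^-=[0.9731 0.3088; 0.3088 0.6966]  H_jac=[0.6396 -0.7687]  S=[0.9961]  K=[0.3866; -0.3393]  nu=[-5.7717]  x^+=[-0.2345, -0.4411]  P^+=[0.8243 0.4394; 0.4394 0.5819]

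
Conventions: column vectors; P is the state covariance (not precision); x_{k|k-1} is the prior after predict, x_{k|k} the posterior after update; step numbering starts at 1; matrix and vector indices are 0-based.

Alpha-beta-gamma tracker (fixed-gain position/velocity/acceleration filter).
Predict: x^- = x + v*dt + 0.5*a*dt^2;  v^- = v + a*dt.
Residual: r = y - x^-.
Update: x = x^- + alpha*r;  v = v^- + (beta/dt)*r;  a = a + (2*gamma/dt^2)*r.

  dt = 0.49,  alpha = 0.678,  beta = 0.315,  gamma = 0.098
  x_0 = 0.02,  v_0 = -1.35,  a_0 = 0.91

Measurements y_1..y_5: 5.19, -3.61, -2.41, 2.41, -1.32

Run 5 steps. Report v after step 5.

step 1: x_pred=-0.5323  r=5.7223  x^+=3.3474  v^+=2.7745  a^+=5.5812
step 2: x_pred=5.3770  r=-8.9870  x^+=-0.7162  v^+=-0.2680  a^+=-1.7551
step 3: x_pred=-1.0582  r=-1.3518  x^+=-1.9747  v^+=-1.9970  a^+=-2.8586
step 4: x_pred=-3.2964  r=5.7064  x^+=0.5725  v^+=0.2707  a^+=1.7998
step 5: x_pred=0.9212  r=-2.2412  x^+=-0.5983  v^+=-0.2882  a^+=-0.0298

v_post = -0.2882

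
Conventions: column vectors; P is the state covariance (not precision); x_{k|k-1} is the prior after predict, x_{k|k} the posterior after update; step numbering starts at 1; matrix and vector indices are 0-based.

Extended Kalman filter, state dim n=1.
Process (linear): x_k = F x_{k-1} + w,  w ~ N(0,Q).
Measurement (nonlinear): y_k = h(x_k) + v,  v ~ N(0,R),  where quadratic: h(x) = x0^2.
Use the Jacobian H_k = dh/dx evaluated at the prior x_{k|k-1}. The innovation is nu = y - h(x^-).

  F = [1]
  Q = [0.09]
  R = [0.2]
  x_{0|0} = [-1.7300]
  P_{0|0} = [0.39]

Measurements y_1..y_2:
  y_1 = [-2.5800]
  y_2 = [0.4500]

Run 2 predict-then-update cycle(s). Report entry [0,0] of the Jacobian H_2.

step 1: x^-=[-1.7300]  P^-=[0.4800]  H_jac=[-3.4600]  S=[5.9464]  K=[-0.2793]  nu=[-5.5729]  x^+=[-0.1735]  P^+=[0.0161]
step 2: x^-=[-0.1735]  P^-=[0.1061]  H_jac=[-0.3470]  S=[0.2128]  K=[-0.1731]  nu=[0.4199]  x^+=[-0.2462]  P^+=[0.0998]

H_jac[0,0] = -0.3470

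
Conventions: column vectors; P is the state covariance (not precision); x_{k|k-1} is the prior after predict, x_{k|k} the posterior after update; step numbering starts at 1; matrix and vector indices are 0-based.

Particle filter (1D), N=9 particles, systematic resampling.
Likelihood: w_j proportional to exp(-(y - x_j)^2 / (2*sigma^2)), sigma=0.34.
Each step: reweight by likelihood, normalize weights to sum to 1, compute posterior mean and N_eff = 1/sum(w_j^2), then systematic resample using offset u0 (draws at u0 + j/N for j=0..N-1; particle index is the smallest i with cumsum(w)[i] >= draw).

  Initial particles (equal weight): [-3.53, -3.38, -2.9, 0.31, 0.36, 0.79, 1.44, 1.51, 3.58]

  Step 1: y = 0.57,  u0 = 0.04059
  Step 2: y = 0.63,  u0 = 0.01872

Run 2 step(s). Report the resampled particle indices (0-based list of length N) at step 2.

resampled_idx = [0, 1, 2, 3, 4, 5, 6, 7, 8]

step 1: w=[0.0000, 0.0000, 0.0000, 0.3055, 0.3382, 0.3319, 0.0155, 0.0090, 0.0000]  mean=0.5145  Neff=3.1431  idx=[3, 3, 3, 4, 4, 4, 5, 5, 5]
step 2: w=[0.0944, 0.0944, 0.0944, 0.1073, 0.1073, 0.1073, 0.1316, 0.1316, 0.1316]  mean=0.5156  Neff=8.8297  idx=[0, 1, 2, 3, 4, 5, 6, 7, 8]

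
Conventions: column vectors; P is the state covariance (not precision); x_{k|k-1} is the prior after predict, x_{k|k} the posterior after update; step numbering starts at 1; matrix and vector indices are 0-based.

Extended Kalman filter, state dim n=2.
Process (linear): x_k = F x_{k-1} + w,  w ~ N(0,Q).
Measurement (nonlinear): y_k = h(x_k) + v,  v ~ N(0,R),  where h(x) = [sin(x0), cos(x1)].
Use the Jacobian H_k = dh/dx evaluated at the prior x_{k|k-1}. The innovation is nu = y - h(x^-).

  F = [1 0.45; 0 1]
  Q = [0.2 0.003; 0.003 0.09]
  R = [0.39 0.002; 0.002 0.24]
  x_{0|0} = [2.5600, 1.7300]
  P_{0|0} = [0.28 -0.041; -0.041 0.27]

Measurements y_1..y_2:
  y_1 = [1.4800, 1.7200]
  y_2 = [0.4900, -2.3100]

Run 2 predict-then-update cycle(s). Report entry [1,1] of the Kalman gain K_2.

K[1,1] = -0.3931

step 1: x^-=[3.3385, 1.7300]  P^-=[0.4978 0.0835; 0.0835 0.3600]  H_jac=[-0.9807 0.0000; 0.0000 -0.9874]  S=[0.8687 0.0829; 0.0829 0.5910]  K=[-0.5561 -0.0616; -0.0374 -0.5962]  nu=[1.6756, 1.8785]  x^+=[2.2911, 0.5473]  P^+=[0.2213 0.0161; 0.0161 0.1450]
step 2: x^-=[2.5374, 0.5473]  P^-=[0.4651 0.0843; 0.0843 0.2350]  H_jac=[-0.8230 0.0000; 0.0000 -0.5204]  S=[0.7050 0.0381; 0.0381 0.3036]  K=[-0.5388 -0.0769; -0.0772 -0.3931]  nu=[-0.0781, -3.1639]  x^+=[2.8228, 1.7969]  P^+=[0.2555 0.0375; 0.0375 0.1816]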